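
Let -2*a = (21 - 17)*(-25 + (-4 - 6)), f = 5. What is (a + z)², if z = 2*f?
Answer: 6400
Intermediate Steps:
a = 70 (a = -(21 - 17)*(-25 + (-4 - 6))/2 = -2*(-25 - 10) = -2*(-35) = -½*(-140) = 70)
z = 10 (z = 2*5 = 10)
(a + z)² = (70 + 10)² = 80² = 6400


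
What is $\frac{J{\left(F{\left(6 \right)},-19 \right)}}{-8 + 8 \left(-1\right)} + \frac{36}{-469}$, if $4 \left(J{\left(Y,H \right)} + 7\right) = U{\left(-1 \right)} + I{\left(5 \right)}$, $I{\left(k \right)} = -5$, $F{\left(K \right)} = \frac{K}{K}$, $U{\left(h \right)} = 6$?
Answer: $\frac{10359}{30016} \approx 0.34512$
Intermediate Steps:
$F{\left(K \right)} = 1$
$J{\left(Y,H \right)} = - \frac{27}{4}$ ($J{\left(Y,H \right)} = -7 + \frac{6 - 5}{4} = -7 + \frac{1}{4} \cdot 1 = -7 + \frac{1}{4} = - \frac{27}{4}$)
$\frac{J{\left(F{\left(6 \right)},-19 \right)}}{-8 + 8 \left(-1\right)} + \frac{36}{-469} = - \frac{27}{4 \left(-8 + 8 \left(-1\right)\right)} + \frac{36}{-469} = - \frac{27}{4 \left(-8 - 8\right)} + 36 \left(- \frac{1}{469}\right) = - \frac{27}{4 \left(-16\right)} - \frac{36}{469} = \left(- \frac{27}{4}\right) \left(- \frac{1}{16}\right) - \frac{36}{469} = \frac{27}{64} - \frac{36}{469} = \frac{10359}{30016}$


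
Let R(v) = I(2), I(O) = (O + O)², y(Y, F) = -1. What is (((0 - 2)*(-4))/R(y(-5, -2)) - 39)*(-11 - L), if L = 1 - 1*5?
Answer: 539/2 ≈ 269.50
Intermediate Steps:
L = -4 (L = 1 - 5 = -4)
I(O) = 4*O² (I(O) = (2*O)² = 4*O²)
R(v) = 16 (R(v) = 4*2² = 4*4 = 16)
(((0 - 2)*(-4))/R(y(-5, -2)) - 39)*(-11 - L) = (((0 - 2)*(-4))/16 - 39)*(-11 - 1*(-4)) = (-2*(-4)*(1/16) - 39)*(-11 + 4) = (8*(1/16) - 39)*(-7) = (½ - 39)*(-7) = -77/2*(-7) = 539/2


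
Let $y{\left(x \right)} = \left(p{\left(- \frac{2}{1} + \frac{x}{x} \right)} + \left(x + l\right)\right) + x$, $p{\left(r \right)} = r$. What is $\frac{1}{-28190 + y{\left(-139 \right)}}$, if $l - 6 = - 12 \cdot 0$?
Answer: $- \frac{1}{28463} \approx -3.5133 \cdot 10^{-5}$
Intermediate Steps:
$l = 6$ ($l = 6 - 12 \cdot 0 = 6 - 0 = 6 + 0 = 6$)
$y{\left(x \right)} = 5 + 2 x$ ($y{\left(x \right)} = \left(\left(- \frac{2}{1} + \frac{x}{x}\right) + \left(x + 6\right)\right) + x = \left(\left(\left(-2\right) 1 + 1\right) + \left(6 + x\right)\right) + x = \left(\left(-2 + 1\right) + \left(6 + x\right)\right) + x = \left(-1 + \left(6 + x\right)\right) + x = \left(5 + x\right) + x = 5 + 2 x$)
$\frac{1}{-28190 + y{\left(-139 \right)}} = \frac{1}{-28190 + \left(5 + 2 \left(-139\right)\right)} = \frac{1}{-28190 + \left(5 - 278\right)} = \frac{1}{-28190 - 273} = \frac{1}{-28463} = - \frac{1}{28463}$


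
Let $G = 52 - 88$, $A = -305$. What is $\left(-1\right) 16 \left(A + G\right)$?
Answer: $5456$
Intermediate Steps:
$G = -36$
$\left(-1\right) 16 \left(A + G\right) = \left(-1\right) 16 \left(-305 - 36\right) = \left(-16\right) \left(-341\right) = 5456$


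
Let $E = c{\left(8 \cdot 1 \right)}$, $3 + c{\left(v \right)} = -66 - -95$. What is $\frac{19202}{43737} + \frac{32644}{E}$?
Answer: $\frac{714124940}{568581} \approx 1256.0$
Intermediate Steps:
$c{\left(v \right)} = 26$ ($c{\left(v \right)} = -3 - -29 = -3 + \left(-66 + 95\right) = -3 + 29 = 26$)
$E = 26$
$\frac{19202}{43737} + \frac{32644}{E} = \frac{19202}{43737} + \frac{32644}{26} = 19202 \cdot \frac{1}{43737} + 32644 \cdot \frac{1}{26} = \frac{19202}{43737} + \frac{16322}{13} = \frac{714124940}{568581}$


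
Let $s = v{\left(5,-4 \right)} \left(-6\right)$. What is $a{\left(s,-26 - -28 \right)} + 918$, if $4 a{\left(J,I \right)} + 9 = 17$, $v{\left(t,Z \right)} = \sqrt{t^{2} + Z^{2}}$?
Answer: $920$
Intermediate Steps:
$v{\left(t,Z \right)} = \sqrt{Z^{2} + t^{2}}$
$s = - 6 \sqrt{41}$ ($s = \sqrt{\left(-4\right)^{2} + 5^{2}} \left(-6\right) = \sqrt{16 + 25} \left(-6\right) = \sqrt{41} \left(-6\right) = - 6 \sqrt{41} \approx -38.419$)
$a{\left(J,I \right)} = 2$ ($a{\left(J,I \right)} = - \frac{9}{4} + \frac{1}{4} \cdot 17 = - \frac{9}{4} + \frac{17}{4} = 2$)
$a{\left(s,-26 - -28 \right)} + 918 = 2 + 918 = 920$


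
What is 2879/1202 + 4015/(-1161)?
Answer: -1483511/1395522 ≈ -1.0631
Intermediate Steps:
2879/1202 + 4015/(-1161) = 2879*(1/1202) + 4015*(-1/1161) = 2879/1202 - 4015/1161 = -1483511/1395522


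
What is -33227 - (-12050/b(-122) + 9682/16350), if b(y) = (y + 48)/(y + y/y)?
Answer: -4090736567/302475 ≈ -13524.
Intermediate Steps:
b(y) = (48 + y)/(1 + y) (b(y) = (48 + y)/(y + 1) = (48 + y)/(1 + y))
-33227 - (-12050/b(-122) + 9682/16350) = -33227 - (-12050*(1 - 122)/(48 - 122) + 9682/16350) = -33227 - (-12050/(-74/(-121)) + 9682*(1/16350)) = -33227 - (-12050/((-1/121*(-74))) + 4841/8175) = -33227 - (-12050/74/121 + 4841/8175) = -33227 - (-12050*121/74 + 4841/8175) = -33227 - (-729025/37 + 4841/8175) = -33227 - 1*(-5959600258/302475) = -33227 + 5959600258/302475 = -4090736567/302475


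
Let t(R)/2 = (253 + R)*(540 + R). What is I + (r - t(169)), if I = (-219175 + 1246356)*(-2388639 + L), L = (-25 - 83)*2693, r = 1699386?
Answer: -2752312926433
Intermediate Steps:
L = -290844 (L = -108*2693 = -290844)
t(R) = 2*(253 + R)*(540 + R) (t(R) = 2*((253 + R)*(540 + R)) = 2*(253 + R)*(540 + R))
I = -2752314027423 (I = (-219175 + 1246356)*(-2388639 - 290844) = 1027181*(-2679483) = -2752314027423)
I + (r - t(169)) = -2752314027423 + (1699386 - (273240 + 2*169² + 1586*169)) = -2752314027423 + (1699386 - (273240 + 2*28561 + 268034)) = -2752314027423 + (1699386 - (273240 + 57122 + 268034)) = -2752314027423 + (1699386 - 1*598396) = -2752314027423 + (1699386 - 598396) = -2752314027423 + 1100990 = -2752312926433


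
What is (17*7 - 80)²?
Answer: 1521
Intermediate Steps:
(17*7 - 80)² = (119 - 80)² = 39² = 1521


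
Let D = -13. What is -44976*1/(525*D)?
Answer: 14992/2275 ≈ 6.5899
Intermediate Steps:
-44976*1/(525*D) = -44976/((15*(-13))*35) = -44976/((-195*35)) = -44976/(-6825) = -44976*(-1/6825) = 14992/2275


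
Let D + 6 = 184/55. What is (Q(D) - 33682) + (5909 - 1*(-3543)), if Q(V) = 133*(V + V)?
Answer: -1371486/55 ≈ -24936.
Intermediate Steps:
D = -146/55 (D = -6 + 184/55 = -146/55 ≈ -2.6545)
Q(V) = 266*V (Q(V) = 133*(2*V) = 266*V)
(Q(D) - 33682) + (5909 - 1*(-3543)) = (266*(-146/55) - 33682) + (5909 - 1*(-3543)) = (-38836/55 - 33682) + (5909 + 3543) = -1891346/55 + 9452 = -1371486/55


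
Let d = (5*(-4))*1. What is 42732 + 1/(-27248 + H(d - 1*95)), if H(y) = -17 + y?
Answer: 1170002159/27380 ≈ 42732.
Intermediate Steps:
d = -20 (d = -20*1 = -20)
42732 + 1/(-27248 + H(d - 1*95)) = 42732 + 1/(-27248 + (-17 + (-20 - 1*95))) = 42732 + 1/(-27248 + (-17 + (-20 - 95))) = 42732 + 1/(-27248 + (-17 - 115)) = 42732 + 1/(-27248 - 132) = 42732 + 1/(-27380) = 42732 - 1/27380 = 1170002159/27380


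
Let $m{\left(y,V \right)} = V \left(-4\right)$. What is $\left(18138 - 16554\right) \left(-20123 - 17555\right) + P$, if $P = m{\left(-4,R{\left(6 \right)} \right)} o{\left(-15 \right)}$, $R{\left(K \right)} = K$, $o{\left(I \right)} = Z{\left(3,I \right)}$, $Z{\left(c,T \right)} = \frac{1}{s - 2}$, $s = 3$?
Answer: $-59681976$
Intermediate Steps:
$Z{\left(c,T \right)} = 1$ ($Z{\left(c,T \right)} = \frac{1}{3 - 2} = 1^{-1} = 1$)
$o{\left(I \right)} = 1$
$m{\left(y,V \right)} = - 4 V$
$P = -24$ ($P = \left(-4\right) 6 \cdot 1 = \left(-24\right) 1 = -24$)
$\left(18138 - 16554\right) \left(-20123 - 17555\right) + P = \left(18138 - 16554\right) \left(-20123 - 17555\right) - 24 = 1584 \left(-37678\right) - 24 = -59681952 - 24 = -59681976$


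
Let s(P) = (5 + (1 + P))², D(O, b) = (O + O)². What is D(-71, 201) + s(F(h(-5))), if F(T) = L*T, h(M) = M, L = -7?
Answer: 21845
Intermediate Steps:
D(O, b) = 4*O² (D(O, b) = (2*O)² = 4*O²)
F(T) = -7*T
s(P) = (6 + P)²
D(-71, 201) + s(F(h(-5))) = 4*(-71)² + (6 - 7*(-5))² = 4*5041 + (6 + 35)² = 20164 + 41² = 20164 + 1681 = 21845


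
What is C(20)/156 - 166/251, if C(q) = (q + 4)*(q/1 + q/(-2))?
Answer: 2862/3263 ≈ 0.87711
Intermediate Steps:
C(q) = q*(4 + q)/2 (C(q) = (4 + q)*(q*1 + q*(-½)) = (4 + q)*(q - q/2) = (4 + q)*(q/2) = q*(4 + q)/2)
C(20)/156 - 166/251 = ((½)*20*(4 + 20))/156 - 166/251 = ((½)*20*24)*(1/156) - 166*1/251 = 240*(1/156) - 166/251 = 20/13 - 166/251 = 2862/3263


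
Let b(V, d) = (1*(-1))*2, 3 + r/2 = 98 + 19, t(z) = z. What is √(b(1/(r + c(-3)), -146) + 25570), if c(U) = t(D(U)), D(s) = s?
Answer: 4*√1598 ≈ 159.90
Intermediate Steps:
r = 228 (r = -6 + 2*(98 + 19) = -6 + 2*117 = -6 + 234 = 228)
c(U) = U
b(V, d) = -2 (b(V, d) = -1*2 = -2)
√(b(1/(r + c(-3)), -146) + 25570) = √(-2 + 25570) = √25568 = 4*√1598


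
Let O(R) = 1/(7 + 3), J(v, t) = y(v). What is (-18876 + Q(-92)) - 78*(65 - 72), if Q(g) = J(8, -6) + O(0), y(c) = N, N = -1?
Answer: -183309/10 ≈ -18331.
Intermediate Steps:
y(c) = -1
J(v, t) = -1
O(R) = ⅒ (O(R) = 1/10 = ⅒)
Q(g) = -9/10 (Q(g) = -1 + ⅒ = -9/10)
(-18876 + Q(-92)) - 78*(65 - 72) = (-18876 - 9/10) - 78*(65 - 72) = -188769/10 - 78*(-7) = -188769/10 + 546 = -183309/10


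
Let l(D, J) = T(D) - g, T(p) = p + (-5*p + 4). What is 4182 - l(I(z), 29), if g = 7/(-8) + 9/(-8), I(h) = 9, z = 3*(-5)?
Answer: 4212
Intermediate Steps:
z = -15
g = -2 (g = 7*(-1/8) + 9*(-1/8) = -7/8 - 9/8 = -2)
T(p) = 4 - 4*p (T(p) = p + (4 - 5*p) = 4 - 4*p)
l(D, J) = 6 - 4*D (l(D, J) = (4 - 4*D) - 1*(-2) = (4 - 4*D) + 2 = 6 - 4*D)
4182 - l(I(z), 29) = 4182 - (6 - 4*9) = 4182 - (6 - 36) = 4182 - 1*(-30) = 4182 + 30 = 4212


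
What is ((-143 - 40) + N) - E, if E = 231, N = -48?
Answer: -462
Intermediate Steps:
((-143 - 40) + N) - E = ((-143 - 40) - 48) - 1*231 = (-183 - 48) - 231 = -231 - 231 = -462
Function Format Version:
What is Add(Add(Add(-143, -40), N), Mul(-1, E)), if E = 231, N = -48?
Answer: -462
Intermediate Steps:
Add(Add(Add(-143, -40), N), Mul(-1, E)) = Add(Add(Add(-143, -40), -48), Mul(-1, 231)) = Add(Add(-183, -48), -231) = Add(-231, -231) = -462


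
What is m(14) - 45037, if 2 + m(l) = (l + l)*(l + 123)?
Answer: -41203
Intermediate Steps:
m(l) = -2 + 2*l*(123 + l) (m(l) = -2 + (l + l)*(l + 123) = -2 + (2*l)*(123 + l) = -2 + 2*l*(123 + l))
m(14) - 45037 = (-2 + 2*14**2 + 246*14) - 45037 = (-2 + 2*196 + 3444) - 45037 = (-2 + 392 + 3444) - 45037 = 3834 - 45037 = -41203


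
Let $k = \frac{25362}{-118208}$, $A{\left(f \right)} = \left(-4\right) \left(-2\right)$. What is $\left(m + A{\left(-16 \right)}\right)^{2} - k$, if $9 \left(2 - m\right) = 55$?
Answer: $\frac{73429561}{4787424} \approx 15.338$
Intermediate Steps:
$A{\left(f \right)} = 8$
$m = - \frac{37}{9}$ ($m = 2 - \frac{55}{9} = - \frac{37}{9} \approx -4.1111$)
$k = - \frac{12681}{59104}$ ($k = 25362 \left(- \frac{1}{118208}\right) = - \frac{12681}{59104} \approx -0.21455$)
$\left(m + A{\left(-16 \right)}\right)^{2} - k = \left(- \frac{37}{9} + 8\right)^{2} - - \frac{12681}{59104} = \left(\frac{35}{9}\right)^{2} + \frac{12681}{59104} = \frac{1225}{81} + \frac{12681}{59104} = \frac{73429561}{4787424}$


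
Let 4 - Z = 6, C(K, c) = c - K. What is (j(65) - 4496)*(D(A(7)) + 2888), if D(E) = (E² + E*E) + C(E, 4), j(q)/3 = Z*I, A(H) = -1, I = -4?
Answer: -12946440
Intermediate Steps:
Z = -2 (Z = 4 - 1*6 = 4 - 6 = -2)
j(q) = 24 (j(q) = 3*(-2*(-4)) = 3*8 = 24)
D(E) = 4 - E + 2*E² (D(E) = (E² + E*E) + (4 - E) = (E² + E²) + (4 - E) = 2*E² + (4 - E) = 4 - E + 2*E²)
(j(65) - 4496)*(D(A(7)) + 2888) = (24 - 4496)*((4 - 1*(-1) + 2*(-1)²) + 2888) = -4472*((4 + 1 + 2*1) + 2888) = -4472*((4 + 1 + 2) + 2888) = -4472*(7 + 2888) = -4472*2895 = -12946440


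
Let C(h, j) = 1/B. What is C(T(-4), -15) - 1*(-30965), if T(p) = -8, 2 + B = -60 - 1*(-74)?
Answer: 371581/12 ≈ 30965.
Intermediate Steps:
B = 12 (B = -2 + (-60 - 1*(-74)) = -2 + (-60 + 74) = -2 + 14 = 12)
C(h, j) = 1/12
C(T(-4), -15) - 1*(-30965) = 1/12 - 1*(-30965) = 1/12 + 30965 = 371581/12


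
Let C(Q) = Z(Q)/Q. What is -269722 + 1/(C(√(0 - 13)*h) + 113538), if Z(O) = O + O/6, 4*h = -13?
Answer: -183744066664/681235 ≈ -2.6972e+5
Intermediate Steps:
h = -13/4 (h = (¼)*(-13) = -13/4 ≈ -3.2500)
Z(O) = 7*O/6 (Z(O) = O + O*(⅙) = O + O/6 = 7*O/6)
C(Q) = 7/6 (C(Q) = (7*Q/6)/Q = 7/6)
-269722 + 1/(C(√(0 - 13)*h) + 113538) = -269722 + 1/(7/6 + 113538) = -269722 + 1/(681235/6) = -269722 + 6/681235 = -183744066664/681235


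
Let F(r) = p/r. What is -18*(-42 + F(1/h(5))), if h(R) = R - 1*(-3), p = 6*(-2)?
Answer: 2484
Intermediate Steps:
p = -12
h(R) = 3 + R (h(R) = R + 3 = 3 + R)
F(r) = -12/r
-18*(-42 + F(1/h(5))) = -18*(-42 - 12/(1/(3 + 5))) = -18*(-42 - 12/(1/8)) = -18*(-42 - 12/⅛) = -18*(-42 - 12*8) = -18*(-42 - 96) = -18*(-138) = 2484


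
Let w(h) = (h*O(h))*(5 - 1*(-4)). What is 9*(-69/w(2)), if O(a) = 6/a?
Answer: -23/2 ≈ -11.500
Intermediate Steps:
w(h) = 54 (w(h) = (h*(6/h))*(5 - 1*(-4)) = 6*(5 + 4) = 6*9 = 54)
9*(-69/w(2)) = 9*(-69/54) = 9*(-69*1/54) = 9*(-23/18) = -23/2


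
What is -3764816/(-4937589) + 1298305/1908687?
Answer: 4532117281079/3141437311881 ≈ 1.4427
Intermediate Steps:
-3764816/(-4937589) + 1298305/1908687 = -3764816*(-1/4937589) + 1298305*(1/1908687) = 3764816/4937589 + 1298305/1908687 = 4532117281079/3141437311881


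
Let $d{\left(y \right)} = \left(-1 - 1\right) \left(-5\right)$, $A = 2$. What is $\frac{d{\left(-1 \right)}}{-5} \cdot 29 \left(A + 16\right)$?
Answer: $-1044$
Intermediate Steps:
$d{\left(y \right)} = 10$ ($d{\left(y \right)} = \left(-2\right) \left(-5\right) = 10$)
$\frac{d{\left(-1 \right)}}{-5} \cdot 29 \left(A + 16\right) = \frac{10}{-5} \cdot 29 \left(2 + 16\right) = 10 \left(- \frac{1}{5}\right) 29 \cdot 18 = \left(-2\right) 29 \cdot 18 = \left(-58\right) 18 = -1044$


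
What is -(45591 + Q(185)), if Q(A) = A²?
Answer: -79816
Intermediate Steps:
-(45591 + Q(185)) = -(45591 + 185²) = -(45591 + 34225) = -1*79816 = -79816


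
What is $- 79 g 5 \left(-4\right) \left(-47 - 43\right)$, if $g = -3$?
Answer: $426600$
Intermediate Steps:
$- 79 g 5 \left(-4\right) \left(-47 - 43\right) = - 79 \left(-3\right) 5 \left(-4\right) \left(-47 - 43\right) = - 79 \left(\left(-15\right) \left(-4\right)\right) \left(-47 - 43\right) = \left(-79\right) 60 \left(-90\right) = \left(-4740\right) \left(-90\right) = 426600$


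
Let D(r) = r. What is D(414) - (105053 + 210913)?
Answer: -315552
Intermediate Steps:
D(414) - (105053 + 210913) = 414 - (105053 + 210913) = 414 - 1*315966 = 414 - 315966 = -315552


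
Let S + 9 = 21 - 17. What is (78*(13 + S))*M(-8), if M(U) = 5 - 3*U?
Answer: 18096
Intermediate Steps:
S = -5 (S = -9 + (21 - 17) = -9 + 4 = -5)
(78*(13 + S))*M(-8) = (78*(13 - 5))*(5 - 3*(-8)) = (78*8)*(5 + 24) = 624*29 = 18096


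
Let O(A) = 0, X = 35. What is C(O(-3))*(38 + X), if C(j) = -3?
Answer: -219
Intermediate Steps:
C(O(-3))*(38 + X) = -3*(38 + 35) = -3*73 = -219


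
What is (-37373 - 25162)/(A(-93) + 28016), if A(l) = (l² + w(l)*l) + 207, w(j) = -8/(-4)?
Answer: -62535/36686 ≈ -1.7046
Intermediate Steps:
w(j) = 2 (w(j) = -8*(-¼) = 2)
A(l) = 207 + l² + 2*l (A(l) = (l² + 2*l) + 207 = 207 + l² + 2*l)
(-37373 - 25162)/(A(-93) + 28016) = (-37373 - 25162)/((207 + (-93)² + 2*(-93)) + 28016) = -62535/((207 + 8649 - 186) + 28016) = -62535/(8670 + 28016) = -62535/36686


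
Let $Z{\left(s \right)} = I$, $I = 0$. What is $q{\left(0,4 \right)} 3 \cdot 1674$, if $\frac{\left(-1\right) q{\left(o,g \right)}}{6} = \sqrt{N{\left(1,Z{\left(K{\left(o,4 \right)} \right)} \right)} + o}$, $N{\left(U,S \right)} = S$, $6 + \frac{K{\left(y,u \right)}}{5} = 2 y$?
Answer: $0$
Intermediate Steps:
$K{\left(y,u \right)} = -30 + 10 y$ ($K{\left(y,u \right)} = -30 + 5 \cdot 2 y = -30 + 10 y$)
$Z{\left(s \right)} = 0$
$q{\left(o,g \right)} = - 6 \sqrt{o}$ ($q{\left(o,g \right)} = - 6 \sqrt{0 + o} = - 6 \sqrt{o}$)
$q{\left(0,4 \right)} 3 \cdot 1674 = - 6 \sqrt{0} \cdot 3 \cdot 1674 = \left(-6\right) 0 \cdot 3 \cdot 1674 = 0 \cdot 3 \cdot 1674 = 0 \cdot 1674 = 0$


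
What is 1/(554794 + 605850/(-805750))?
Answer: 16115/8940493193 ≈ 1.8025e-6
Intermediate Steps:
1/(554794 + 605850/(-805750)) = 1/(554794 + 605850*(-1/805750)) = 1/(554794 - 12117/16115) = 1/(8940493193/16115) = 16115/8940493193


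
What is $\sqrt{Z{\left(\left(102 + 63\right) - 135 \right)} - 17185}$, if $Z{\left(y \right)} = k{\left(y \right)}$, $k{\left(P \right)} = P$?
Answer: $i \sqrt{17155} \approx 130.98 i$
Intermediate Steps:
$Z{\left(y \right)} = y$
$\sqrt{Z{\left(\left(102 + 63\right) - 135 \right)} - 17185} = \sqrt{\left(\left(102 + 63\right) - 135\right) - 17185} = \sqrt{\left(165 - 135\right) - 17185} = \sqrt{30 - 17185} = \sqrt{-17155} = i \sqrt{17155}$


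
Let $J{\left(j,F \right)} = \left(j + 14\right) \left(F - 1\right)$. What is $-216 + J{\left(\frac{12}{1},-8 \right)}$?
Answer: $-450$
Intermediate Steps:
$J{\left(j,F \right)} = \left(-1 + F\right) \left(14 + j\right)$ ($J{\left(j,F \right)} = \left(14 + j\right) \left(-1 + F\right) = \left(-1 + F\right) \left(14 + j\right)$)
$-216 + J{\left(\frac{12}{1},-8 \right)} = -216 - \left(126 + 12 + 8 \cdot 12 \cdot 1^{-1}\right) = -216 - \left(126 + 12 + 8 \cdot 12 \cdot 1\right) = -216 - 234 = -450$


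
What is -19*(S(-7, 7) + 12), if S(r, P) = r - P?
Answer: 38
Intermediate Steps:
-19*(S(-7, 7) + 12) = -19*((-7 - 1*7) + 12) = -19*((-7 - 7) + 12) = -19*(-14 + 12) = -19*(-2) = 38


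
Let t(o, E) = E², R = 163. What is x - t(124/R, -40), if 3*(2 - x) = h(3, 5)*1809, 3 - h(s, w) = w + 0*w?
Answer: -392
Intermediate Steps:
h(s, w) = 3 - w (h(s, w) = 3 - (w + 0*w) = 3 - (w + 0) = 3 - w)
x = 1208 (x = 2 - (3 - 1*5)*1809/3 = 2 - (3 - 5)*1809/3 = 2 - (-2)*1809/3 = 2 - ⅓*(-3618) = 2 + 1206 = 1208)
x - t(124/R, -40) = 1208 - 1*(-40)² = 1208 - 1*1600 = 1208 - 1600 = -392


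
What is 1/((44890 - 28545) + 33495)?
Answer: 1/49840 ≈ 2.0064e-5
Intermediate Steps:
1/((44890 - 28545) + 33495) = 1/(16345 + 33495) = 1/49840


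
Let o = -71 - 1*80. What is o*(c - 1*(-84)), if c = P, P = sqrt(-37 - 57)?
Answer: -12684 - 151*I*sqrt(94) ≈ -12684.0 - 1464.0*I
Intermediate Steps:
o = -151 (o = -71 - 80 = -151)
P = I*sqrt(94) (P = sqrt(-94) = I*sqrt(94) ≈ 9.6954*I)
c = I*sqrt(94) ≈ 9.6954*I
o*(c - 1*(-84)) = -151*(I*sqrt(94) - 1*(-84)) = -151*(I*sqrt(94) + 84) = -151*(84 + I*sqrt(94)) = -12684 - 151*I*sqrt(94)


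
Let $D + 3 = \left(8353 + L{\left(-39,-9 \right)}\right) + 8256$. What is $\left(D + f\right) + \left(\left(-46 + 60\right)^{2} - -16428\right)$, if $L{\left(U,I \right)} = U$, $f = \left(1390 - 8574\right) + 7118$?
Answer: $33125$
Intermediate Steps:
$f = -66$ ($f = -7184 + 7118 = -66$)
$D = 16567$ ($D = -3 + \left(\left(8353 - 39\right) + 8256\right) = -3 + \left(8314 + 8256\right) = -3 + 16570 = 16567$)
$\left(D + f\right) + \left(\left(-46 + 60\right)^{2} - -16428\right) = \left(16567 - 66\right) + \left(\left(-46 + 60\right)^{2} - -16428\right) = 16501 + \left(14^{2} + 16428\right) = 16501 + \left(196 + 16428\right) = 16501 + 16624 = 33125$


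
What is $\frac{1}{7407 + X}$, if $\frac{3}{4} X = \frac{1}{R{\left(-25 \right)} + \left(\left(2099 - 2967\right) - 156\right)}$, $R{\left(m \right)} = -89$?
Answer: $\frac{3339}{24731969} \approx 0.00013501$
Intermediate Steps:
$X = - \frac{4}{3339}$ ($X = \frac{4}{3 \left(-89 + \left(\left(2099 - 2967\right) - 156\right)\right)} = \frac{4}{3 \left(-89 - 1024\right)} = \frac{4}{3 \left(-1113\right)} = \frac{4}{3} \left(- \frac{1}{1113}\right) = - \frac{4}{3339} \approx -0.001198$)
$\frac{1}{7407 + X} = \frac{1}{7407 - \frac{4}{3339}} = \frac{1}{\frac{24731969}{3339}} = \frac{3339}{24731969}$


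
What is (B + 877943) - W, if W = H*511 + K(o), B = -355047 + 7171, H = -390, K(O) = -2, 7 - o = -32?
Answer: 729359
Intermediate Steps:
o = 39 (o = 7 - 1*(-32) = 7 + 32 = 39)
B = -347876
W = -199292 (W = -390*511 - 2 = -199290 - 2 = -199292)
(B + 877943) - W = (-347876 + 877943) - 1*(-199292) = 530067 + 199292 = 729359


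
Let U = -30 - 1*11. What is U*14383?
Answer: -589703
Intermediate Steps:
U = -41 (U = -30 - 11 = -41)
U*14383 = -41*14383 = -589703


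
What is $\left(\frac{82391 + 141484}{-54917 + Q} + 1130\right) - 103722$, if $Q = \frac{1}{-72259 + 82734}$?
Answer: $- \frac{6557662770937}{63917286} \approx -1.026 \cdot 10^{5}$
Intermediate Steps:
$Q = \frac{1}{10475} \approx 9.5465 \cdot 10^{-5}$
$\left(\frac{82391 + 141484}{-54917 + Q} + 1130\right) - 103722 = \left(\frac{82391 + 141484}{-54917 + \frac{1}{10475}} + 1130\right) - 103722 = \left(\frac{223875}{- \frac{575255574}{10475}} + 1130\right) - 103722 = \left(223875 \left(- \frac{10475}{575255574}\right) + 1130\right) - 103722 = \left(- \frac{260565625}{63917286} + 1130\right) - 103722 = \frac{71965967555}{63917286} - 103722 = - \frac{6557662770937}{63917286}$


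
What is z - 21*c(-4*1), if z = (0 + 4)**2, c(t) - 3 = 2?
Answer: -89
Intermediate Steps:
c(t) = 5 (c(t) = 3 + 2 = 5)
z = 16 (z = 4**2 = 16)
z - 21*c(-4*1) = 16 - 21*5 = 16 - 105 = -89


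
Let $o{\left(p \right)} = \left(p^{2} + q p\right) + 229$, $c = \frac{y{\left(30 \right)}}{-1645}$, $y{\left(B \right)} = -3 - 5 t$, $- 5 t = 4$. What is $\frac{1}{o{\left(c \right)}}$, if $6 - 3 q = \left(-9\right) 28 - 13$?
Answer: $\frac{8118075}{1858593383} \approx 0.0043679$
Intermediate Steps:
$t = - \frac{4}{5}$ ($t = \left(- \frac{1}{5}\right) 4 = - \frac{4}{5} \approx -0.8$)
$y{\left(B \right)} = 1$ ($y{\left(B \right)} = -3 - -4 = -3 + 4 = 1$)
$q = \frac{271}{3}$ ($q = 2 - \frac{\left(-9\right) 28 - 13}{3} = 2 - \frac{-252 - 13}{3} = 2 - - \frac{265}{3} = 2 + \frac{265}{3} = \frac{271}{3} \approx 90.333$)
$c = - \frac{1}{1645}$ ($c = 1 \frac{1}{-1645} = 1 \left(- \frac{1}{1645}\right) = - \frac{1}{1645} \approx -0.0006079$)
$o{\left(p \right)} = 229 + p^{2} + \frac{271 p}{3}$ ($o{\left(p \right)} = \left(p^{2} + \frac{271 p}{3}\right) + 229 = 229 + p^{2} + \frac{271 p}{3}$)
$\frac{1}{o{\left(c \right)}} = \frac{1}{229 + \left(- \frac{1}{1645}\right)^{2} + \frac{271}{3} \left(- \frac{1}{1645}\right)} = \frac{1}{229 + \frac{1}{2706025} - \frac{271}{4935}} = \frac{1}{\frac{1858593383}{8118075}} = \frac{8118075}{1858593383}$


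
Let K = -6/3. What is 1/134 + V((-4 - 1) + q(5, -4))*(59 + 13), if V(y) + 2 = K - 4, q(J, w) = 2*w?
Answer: -77183/134 ≈ -575.99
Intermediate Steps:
K = -2 (K = -6*⅓ = -2)
V(y) = -8 (V(y) = -2 + (-2 - 4) = -2 - 6 = -8)
1/134 + V((-4 - 1) + q(5, -4))*(59 + 13) = 1/134 - 8*(59 + 13) = 1/134 - 8*72 = 1/134 - 576 = -77183/134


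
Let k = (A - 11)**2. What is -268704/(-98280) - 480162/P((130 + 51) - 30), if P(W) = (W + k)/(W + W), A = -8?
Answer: -16494605873/58240 ≈ -2.8322e+5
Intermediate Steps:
k = 361 (k = (-8 - 11)**2 = (-19)**2 = 361)
P(W) = (361 + W)/(2*W) (P(W) = (W + 361)/(W + W) = (361 + W)/((2*W)) = (361 + W)*(1/(2*W)) = (361 + W)/(2*W))
-268704/(-98280) - 480162/P((130 + 51) - 30) = -268704/(-98280) - 480162*2*((130 + 51) - 30)/(361 + ((130 + 51) - 30)) = -268704*(-1/98280) - 480162*2*(181 - 30)/(361 + (181 - 30)) = 1244/455 - 480162*302/(361 + 151) = 1244/455 - 480162/((1/2)*(1/151)*512) = 1244/455 - 480162/256/151 = 1244/455 - 480162*151/256 = 1244/455 - 36252231/128 = -16494605873/58240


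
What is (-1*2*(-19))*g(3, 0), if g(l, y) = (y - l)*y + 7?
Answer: 266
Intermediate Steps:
g(l, y) = 7 + y*(y - l) (g(l, y) = y*(y - l) + 7 = 7 + y*(y - l))
(-1*2*(-19))*g(3, 0) = (-1*2*(-19))*(7 + 0**2 - 1*3*0) = (-2*(-19))*(7 + 0 + 0) = 38*7 = 266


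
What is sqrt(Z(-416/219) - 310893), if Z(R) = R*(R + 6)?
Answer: I*sqrt(14911112741)/219 ≈ 557.58*I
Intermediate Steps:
Z(R) = R*(6 + R)
sqrt(Z(-416/219) - 310893) = sqrt((-416/219)*(6 - 416/219) - 310893) = sqrt((-416*1/219)*(6 - 416*1/219) - 310893) = sqrt(-416*(6 - 416/219)/219 - 310893) = sqrt(-416/219*898/219 - 310893) = sqrt(-373568/47961 - 310893) = sqrt(-14911112741/47961) = I*sqrt(14911112741)/219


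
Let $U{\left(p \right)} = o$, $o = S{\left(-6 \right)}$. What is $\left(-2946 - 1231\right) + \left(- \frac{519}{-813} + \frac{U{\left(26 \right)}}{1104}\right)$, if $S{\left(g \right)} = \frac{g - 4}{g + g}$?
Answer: $- \frac{7497002101}{1795104} \approx -4176.4$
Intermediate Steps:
$S{\left(g \right)} = \frac{-4 + g}{2 g}$
$o = \frac{5}{6}$ ($o = \frac{-4 - 6}{2 \left(-6\right)} = \frac{1}{2} \left(- \frac{1}{6}\right) \left(-10\right) = \frac{5}{6} \approx 0.83333$)
$U{\left(p \right)} = \frac{5}{6}$
$\left(-2946 - 1231\right) + \left(- \frac{519}{-813} + \frac{U{\left(26 \right)}}{1104}\right) = \left(-2946 - 1231\right) + \left(- \frac{519}{-813} + \frac{5}{6 \cdot 1104}\right) = -4177 + \left(\left(-519\right) \left(- \frac{1}{813}\right) + \frac{5}{6} \cdot \frac{1}{1104}\right) = -4177 + \left(\frac{173}{271} + \frac{5}{6624}\right) = -4177 + \frac{1147307}{1795104} = - \frac{7497002101}{1795104}$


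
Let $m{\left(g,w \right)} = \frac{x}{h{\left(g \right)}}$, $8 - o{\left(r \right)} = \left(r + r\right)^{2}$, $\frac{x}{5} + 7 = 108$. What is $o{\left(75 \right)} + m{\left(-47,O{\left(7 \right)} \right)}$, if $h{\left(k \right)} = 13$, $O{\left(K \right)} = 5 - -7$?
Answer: $- \frac{291891}{13} \approx -22453.0$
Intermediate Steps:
$x = 505$ ($x = -35 + 5 \cdot 108 = -35 + 540 = 505$)
$O{\left(K \right)} = 12$ ($O{\left(K \right)} = 5 + 7 = 12$)
$o{\left(r \right)} = 8 - 4 r^{2}$ ($o{\left(r \right)} = 8 - \left(r + r\right)^{2} = 8 - \left(2 r\right)^{2} = 8 - 4 r^{2}$)
$m{\left(g,w \right)} = \frac{505}{13}$
$o{\left(75 \right)} + m{\left(-47,O{\left(7 \right)} \right)} = \left(8 - 4 \cdot 75^{2}\right) + \frac{505}{13} = \left(8 - 22500\right) + \frac{505}{13} = -22492 + \frac{505}{13} = - \frac{291891}{13}$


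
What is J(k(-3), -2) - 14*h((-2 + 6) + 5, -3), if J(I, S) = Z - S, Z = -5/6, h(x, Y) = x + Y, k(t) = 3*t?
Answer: -497/6 ≈ -82.833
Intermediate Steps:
h(x, Y) = Y + x
Z = -5/6 ≈ -0.83333
J(I, S) = -5/6 - S
J(k(-3), -2) - 14*h((-2 + 6) + 5, -3) = (-5/6 - 1*(-2)) - 14*(-3 + ((-2 + 6) + 5)) = (-5/6 + 2) - 14*(-3 + (4 + 5)) = 7/6 - 14*(-3 + 9) = 7/6 - 14*6 = 7/6 - 84 = -497/6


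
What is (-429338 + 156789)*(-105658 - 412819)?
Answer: 141310387873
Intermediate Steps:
(-429338 + 156789)*(-105658 - 412819) = -272549*(-518477) = 141310387873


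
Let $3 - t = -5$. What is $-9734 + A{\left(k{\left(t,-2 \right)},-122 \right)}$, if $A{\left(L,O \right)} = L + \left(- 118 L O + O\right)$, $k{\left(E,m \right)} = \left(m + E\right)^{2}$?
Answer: $508436$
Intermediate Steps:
$t = 8$ ($t = 3 - -5 = 3 + 5 = 8$)
$k{\left(E,m \right)} = \left(E + m\right)^{2}$
$A{\left(L,O \right)} = L + O - 118 L O$ ($A{\left(L,O \right)} = L - \left(- O + 118 L O\right) = L + O - 118 L O$)
$-9734 + A{\left(k{\left(t,-2 \right)},-122 \right)} = -9734 - \left(122 - \left(8 - 2\right)^{2} + 118 \left(8 - 2\right)^{2} \left(-122\right)\right) = -9734 - \left(122 - 36 + 118 \cdot 6^{2} \left(-122\right)\right) = -9734 - \left(86 - 518256\right) = -9734 + \left(36 - 122 + 518256\right) = -9734 + 518170 = 508436$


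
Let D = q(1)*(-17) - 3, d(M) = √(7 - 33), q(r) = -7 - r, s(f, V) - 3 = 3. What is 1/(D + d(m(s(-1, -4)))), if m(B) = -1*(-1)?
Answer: 133/17715 - I*√26/17715 ≈ 0.0075078 - 0.00028784*I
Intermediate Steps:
s(f, V) = 6 (s(f, V) = 3 + 3 = 6)
m(B) = 1
d(M) = I*√26 (d(M) = √(-26) = I*√26)
D = 133 (D = (-7 - 1*1)*(-17) - 3 = (-7 - 1)*(-17) - 3 = -8*(-17) - 3 = 136 - 3 = 133)
1/(D + d(m(s(-1, -4)))) = 1/(133 + I*√26)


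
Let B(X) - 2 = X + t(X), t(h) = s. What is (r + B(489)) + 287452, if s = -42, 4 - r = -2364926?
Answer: 2652831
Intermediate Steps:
r = 2364930 (r = 4 - 1*(-2364926) = 4 + 2364926 = 2364930)
t(h) = -42
B(X) = -40 + X (B(X) = 2 + (X - 42) = 2 + (-42 + X) = -40 + X)
(r + B(489)) + 287452 = (2364930 + (-40 + 489)) + 287452 = (2364930 + 449) + 287452 = 2365379 + 287452 = 2652831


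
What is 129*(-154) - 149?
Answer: -20015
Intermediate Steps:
129*(-154) - 149 = -19866 - 149 = -20015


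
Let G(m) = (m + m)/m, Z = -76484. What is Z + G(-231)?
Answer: -76482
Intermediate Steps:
G(m) = 2 (G(m) = (2*m)/m = 2)
Z + G(-231) = -76484 + 2 = -76482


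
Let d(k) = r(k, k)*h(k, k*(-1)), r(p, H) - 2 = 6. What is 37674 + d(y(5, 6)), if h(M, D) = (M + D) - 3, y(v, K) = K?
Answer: 37650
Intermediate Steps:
h(M, D) = -3 + D + M (h(M, D) = (D + M) - 3 = -3 + D + M)
r(p, H) = 8 (r(p, H) = 2 + 6 = 8)
d(k) = -24 (d(k) = 8*(-3 + k*(-1) + k) = 8*(-3 - k + k) = 8*(-3) = -24)
37674 + d(y(5, 6)) = 37674 - 24 = 37650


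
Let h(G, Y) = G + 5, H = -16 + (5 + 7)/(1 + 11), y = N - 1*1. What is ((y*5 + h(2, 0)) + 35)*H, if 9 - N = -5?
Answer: -1605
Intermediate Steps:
N = 14 (N = 9 - 1*(-5) = 9 + 5 = 14)
y = 13 (y = 14 - 1*1 = 14 - 1 = 13)
H = -15 (H = -16 + 12/12 = -16 + 12*(1/12) = -16 + 1 = -15)
h(G, Y) = 5 + G
((y*5 + h(2, 0)) + 35)*H = ((13*5 + (5 + 2)) + 35)*(-15) = ((65 + 7) + 35)*(-15) = (72 + 35)*(-15) = 107*(-15) = -1605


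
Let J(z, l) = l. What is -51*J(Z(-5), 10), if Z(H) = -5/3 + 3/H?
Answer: -510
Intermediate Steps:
Z(H) = -5/3 + 3/H (Z(H) = -5*1/3 + 3/H = -5/3 + 3/H)
-51*J(Z(-5), 10) = -51*10 = -510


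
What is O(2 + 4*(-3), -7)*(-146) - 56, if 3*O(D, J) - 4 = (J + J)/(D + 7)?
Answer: -4300/9 ≈ -477.78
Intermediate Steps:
O(D, J) = 4/3 + 2*J/(3*(7 + D)) (O(D, J) = 4/3 + ((J + J)/(D + 7))/3 = 4/3 + ((2*J)/(7 + D))/3 = 4/3 + (2*J/(7 + D))/3 = 4/3 + 2*J/(3*(7 + D)))
O(2 + 4*(-3), -7)*(-146) - 56 = (2*(14 - 7 + 2*(2 + 4*(-3)))/(3*(7 + (2 + 4*(-3)))))*(-146) - 56 = (2*(14 - 7 + 2*(2 - 12))/(3*(7 + (2 - 12))))*(-146) - 56 = (2*(14 - 7 + 2*(-10))/(3*(7 - 10)))*(-146) - 56 = ((⅔)*(14 - 7 - 20)/(-3))*(-146) - 56 = ((⅔)*(-⅓)*(-13))*(-146) - 56 = (26/9)*(-146) - 56 = -3796/9 - 56 = -4300/9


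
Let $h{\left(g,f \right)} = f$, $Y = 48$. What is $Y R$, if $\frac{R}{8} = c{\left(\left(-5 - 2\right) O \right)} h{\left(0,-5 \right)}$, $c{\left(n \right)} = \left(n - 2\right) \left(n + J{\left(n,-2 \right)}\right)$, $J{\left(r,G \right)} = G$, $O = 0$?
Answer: $-7680$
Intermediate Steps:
$c{\left(n \right)} = \left(-2 + n\right)^{2}$ ($c{\left(n \right)} = \left(n - 2\right) \left(n - 2\right) = \left(-2 + n\right) \left(-2 + n\right) = \left(-2 + n\right)^{2}$)
$R = -160$ ($R = 8 \left(4 + \left(\left(-5 - 2\right) 0\right)^{2} - 4 \left(-5 - 2\right) 0\right) \left(-5\right) = 8 \left(4 + \left(\left(-7\right) 0\right)^{2} - 4 \left(\left(-7\right) 0\right)\right) \left(-5\right) = 8 \left(4 + 0^{2} - 0\right) \left(-5\right) = 8 \left(4 + 0 + 0\right) \left(-5\right) = 8 \cdot 4 \left(-5\right) = 8 \left(-20\right) = -160$)
$Y R = 48 \left(-160\right) = -7680$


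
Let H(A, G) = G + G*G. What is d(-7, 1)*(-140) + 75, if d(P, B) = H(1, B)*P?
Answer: 2035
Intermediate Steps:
H(A, G) = G + G**2
d(P, B) = B*P*(1 + B) (d(P, B) = (B*(1 + B))*P = B*P*(1 + B))
d(-7, 1)*(-140) + 75 = (1*(-7)*(1 + 1))*(-140) + 75 = (1*(-7)*2)*(-140) + 75 = -14*(-140) + 75 = 1960 + 75 = 2035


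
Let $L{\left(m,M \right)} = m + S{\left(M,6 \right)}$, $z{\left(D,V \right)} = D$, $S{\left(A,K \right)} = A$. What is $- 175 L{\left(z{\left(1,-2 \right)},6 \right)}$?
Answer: $-1225$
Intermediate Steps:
$L{\left(m,M \right)} = M + m$ ($L{\left(m,M \right)} = m + M = M + m$)
$- 175 L{\left(z{\left(1,-2 \right)},6 \right)} = - 175 \left(6 + 1\right) = \left(-175\right) 7 = -1225$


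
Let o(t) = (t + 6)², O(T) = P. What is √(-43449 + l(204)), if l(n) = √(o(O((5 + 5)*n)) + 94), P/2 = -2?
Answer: √(-43449 + 7*√2) ≈ 208.42*I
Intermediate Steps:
P = -4 (P = 2*(-2) = -4)
O(T) = -4
o(t) = (6 + t)²
l(n) = 7*√2 (l(n) = √((6 - 4)² + 94) = √(2² + 94) = √(4 + 94) = √98 = 7*√2)
√(-43449 + l(204)) = √(-43449 + 7*√2)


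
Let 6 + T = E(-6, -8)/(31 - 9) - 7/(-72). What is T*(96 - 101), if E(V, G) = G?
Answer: 24815/792 ≈ 31.332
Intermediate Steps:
T = -4963/792 (T = -6 + (-8/(31 - 9) - 7/(-72)) = -6 + (-8/22 - 7*(-1/72)) = -6 + (-8*1/22 + 7/72) = -6 + (-4/11 + 7/72) = -6 - 211/792 = -4963/792 ≈ -6.2664)
T*(96 - 101) = -4963*(96 - 101)/792 = -4963/792*(-5) = 24815/792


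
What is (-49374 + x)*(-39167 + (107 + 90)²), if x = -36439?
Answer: 30721054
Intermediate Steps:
(-49374 + x)*(-39167 + (107 + 90)²) = (-49374 - 36439)*(-39167 + (107 + 90)²) = -85813*(-39167 + 197²) = -85813*(-39167 + 38809) = -85813*(-358) = 30721054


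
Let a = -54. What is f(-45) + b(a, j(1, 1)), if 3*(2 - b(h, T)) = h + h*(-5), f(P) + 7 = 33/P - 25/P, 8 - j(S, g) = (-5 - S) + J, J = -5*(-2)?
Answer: -3473/45 ≈ -77.178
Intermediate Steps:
J = 10
j(S, g) = 3 + S (j(S, g) = 8 - ((-5 - S) + 10) = 8 - (5 - S) = 8 + (-5 + S) = 3 + S)
f(P) = -7 + 8/P (f(P) = -7 + (33/P - 25/P) = -7 + 8/P)
b(h, T) = 2 + 4*h/3 (b(h, T) = 2 - (h + h*(-5))/3 = 2 - (h - 5*h)/3 = 2 - (-4)*h/3 = 2 + 4*h/3)
f(-45) + b(a, j(1, 1)) = (-7 + 8/(-45)) + (2 + (4/3)*(-54)) = (-7 + 8*(-1/45)) + (2 - 72) = (-7 - 8/45) - 70 = -323/45 - 70 = -3473/45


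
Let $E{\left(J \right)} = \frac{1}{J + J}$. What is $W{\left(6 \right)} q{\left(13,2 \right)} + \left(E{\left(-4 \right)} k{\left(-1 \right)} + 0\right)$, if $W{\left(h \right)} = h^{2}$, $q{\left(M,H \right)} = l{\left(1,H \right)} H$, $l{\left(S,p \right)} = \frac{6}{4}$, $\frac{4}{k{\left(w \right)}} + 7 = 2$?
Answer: $\frac{1081}{10} \approx 108.1$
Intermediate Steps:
$E{\left(J \right)} = \frac{1}{2 J}$
$k{\left(w \right)} = - \frac{4}{5}$ ($k{\left(w \right)} = \frac{4}{-7 + 2} = \frac{4}{-5} = 4 \left(- \frac{1}{5}\right) = - \frac{4}{5}$)
$l{\left(S,p \right)} = \frac{3}{2}$ ($l{\left(S,p \right)} = 6 \cdot \frac{1}{4} = \frac{3}{2}$)
$q{\left(M,H \right)} = \frac{3 H}{2}$
$W{\left(6 \right)} q{\left(13,2 \right)} + \left(E{\left(-4 \right)} k{\left(-1 \right)} + 0\right) = 6^{2} \cdot \frac{3}{2} \cdot 2 + \left(\frac{1}{2 \left(-4\right)} \left(- \frac{4}{5}\right) + 0\right) = 36 \cdot 3 + \left(\frac{1}{2} \left(- \frac{1}{4}\right) \left(- \frac{4}{5}\right) + 0\right) = 108 + \left(\left(- \frac{1}{8}\right) \left(- \frac{4}{5}\right) + 0\right) = 108 + \left(\frac{1}{10} + 0\right) = 108 + \frac{1}{10} = \frac{1081}{10}$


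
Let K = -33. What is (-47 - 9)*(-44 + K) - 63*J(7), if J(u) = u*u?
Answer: 1225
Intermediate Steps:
J(u) = u²
(-47 - 9)*(-44 + K) - 63*J(7) = (-47 - 9)*(-44 - 33) - 63*7² = -56*(-77) - 63*49 = 4312 - 3087 = 1225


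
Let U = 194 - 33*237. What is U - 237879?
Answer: -245506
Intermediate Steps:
U = -7627 (U = 194 - 7821 = -7627)
U - 237879 = -7627 - 237879 = -245506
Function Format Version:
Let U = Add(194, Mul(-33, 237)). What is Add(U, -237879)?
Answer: -245506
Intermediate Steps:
U = -7627 (U = Add(194, -7821) = -7627)
Add(U, -237879) = Add(-7627, -237879) = -245506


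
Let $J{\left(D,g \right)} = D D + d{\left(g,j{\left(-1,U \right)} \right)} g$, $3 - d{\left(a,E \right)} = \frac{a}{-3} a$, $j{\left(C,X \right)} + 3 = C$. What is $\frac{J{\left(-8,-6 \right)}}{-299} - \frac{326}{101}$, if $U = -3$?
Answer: $- \frac{7296}{2323} \approx -3.1408$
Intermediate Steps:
$j{\left(C,X \right)} = -3 + C$
$d{\left(a,E \right)} = 3 + \frac{a^{2}}{3}$ ($d{\left(a,E \right)} = 3 - \frac{a}{-3} a = 3 - a \left(- \frac{1}{3}\right) a = 3 - - \frac{a}{3} a = 3 - - \frac{a^{2}}{3} = 3 + \frac{a^{2}}{3}$)
$J{\left(D,g \right)} = D^{2} + g \left(3 + \frac{g^{2}}{3}\right)$ ($J{\left(D,g \right)} = D D + \left(3 + \frac{g^{2}}{3}\right) g = D^{2} + g \left(3 + \frac{g^{2}}{3}\right)$)
$\frac{J{\left(-8,-6 \right)}}{-299} - \frac{326}{101} = \frac{\left(-8\right)^{2} + 3 \left(-6\right) + \frac{\left(-6\right)^{3}}{3}}{-299} - \frac{326}{101} = \left(64 - 18 + \frac{1}{3} \left(-216\right)\right) \left(- \frac{1}{299}\right) - \frac{326}{101} = \left(64 - 18 - 72\right) \left(- \frac{1}{299}\right) - \frac{326}{101} = \left(-26\right) \left(- \frac{1}{299}\right) - \frac{326}{101} = \frac{2}{23} - \frac{326}{101} = - \frac{7296}{2323}$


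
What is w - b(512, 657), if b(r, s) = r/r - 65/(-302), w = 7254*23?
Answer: 50385917/302 ≈ 1.6684e+5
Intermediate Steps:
w = 166842
b(r, s) = 367/302 (b(r, s) = 1 - 65*(-1/302) = 1 + 65/302 = 367/302)
w - b(512, 657) = 166842 - 1*367/302 = 166842 - 367/302 = 50385917/302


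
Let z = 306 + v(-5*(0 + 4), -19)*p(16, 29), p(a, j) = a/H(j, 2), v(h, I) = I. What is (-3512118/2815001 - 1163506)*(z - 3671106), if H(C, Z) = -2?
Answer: 12022378198434604352/2815001 ≈ 4.2708e+12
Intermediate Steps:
p(a, j) = -a/2 (p(a, j) = a/(-2) = a*(-½) = -a/2)
z = 458 (z = 306 - (-19)*16/2 = 306 - 19*(-8) = 306 + 152 = 458)
(-3512118/2815001 - 1163506)*(z - 3671106) = (-3512118/2815001 - 1163506)*(458 - 3671106) = (-3512118*1/2815001 - 1163506)*(-3670648) = (-3512118/2815001 - 1163506)*(-3670648) = -3275274065624/2815001*(-3670648) = 12022378198434604352/2815001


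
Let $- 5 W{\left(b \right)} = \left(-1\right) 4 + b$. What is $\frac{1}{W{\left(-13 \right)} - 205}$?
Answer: $- \frac{5}{1008} \approx -0.0049603$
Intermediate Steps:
$W{\left(b \right)} = \frac{4}{5} - \frac{b}{5}$ ($W{\left(b \right)} = - \frac{\left(-1\right) 4 + b}{5} = - \frac{-4 + b}{5} = \frac{4}{5} - \frac{b}{5}$)
$\frac{1}{W{\left(-13 \right)} - 205} = \frac{1}{\left(\frac{4}{5} - - \frac{13}{5}\right) - 205} = \frac{1}{\left(\frac{4}{5} + \frac{13}{5}\right) - 205} = \frac{1}{\frac{17}{5} - 205} = \frac{1}{- \frac{1008}{5}} = - \frac{5}{1008}$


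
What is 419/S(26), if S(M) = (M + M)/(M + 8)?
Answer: 7123/26 ≈ 273.96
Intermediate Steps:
S(M) = 2*M/(8 + M) (S(M) = (2*M)/(8 + M) = 2*M/(8 + M))
419/S(26) = 419/((2*26/(8 + 26))) = 419/((2*26/34)) = 419/((2*26*(1/34))) = 419/(26/17) = 419*(17/26) = 7123/26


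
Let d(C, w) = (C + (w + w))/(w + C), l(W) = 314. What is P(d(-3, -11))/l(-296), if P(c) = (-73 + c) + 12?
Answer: -829/4396 ≈ -0.18858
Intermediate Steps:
d(C, w) = (C + 2*w)/(C + w)
P(c) = -61 + c
P(d(-3, -11))/l(-296) = (-61 + (-3 + 2*(-11))/(-3 - 11))/314 = (-61 + (-3 - 22)/(-14))*(1/314) = (-61 - 1/14*(-25))*(1/314) = (-61 + 25/14)*(1/314) = -829/14*1/314 = -829/4396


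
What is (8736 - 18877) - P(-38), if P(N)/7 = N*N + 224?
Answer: -21817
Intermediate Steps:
P(N) = 1568 + 7*N² (P(N) = 7*(N*N + 224) = 7*(N² + 224) = 7*(224 + N²) = 1568 + 7*N²)
(8736 - 18877) - P(-38) = (8736 - 18877) - (1568 + 7*(-38)²) = -10141 - (1568 + 7*1444) = -10141 - (1568 + 10108) = -10141 - 1*11676 = -10141 - 11676 = -21817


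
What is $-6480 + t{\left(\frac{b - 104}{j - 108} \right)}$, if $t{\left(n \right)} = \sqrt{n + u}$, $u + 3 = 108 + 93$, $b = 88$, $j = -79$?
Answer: $-6480 + \frac{\sqrt{6926854}}{187} \approx -6465.9$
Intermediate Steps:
$u = 198$ ($u = -3 + \left(108 + 93\right) = -3 + 201 = 198$)
$t{\left(n \right)} = \sqrt{198 + n}$ ($t{\left(n \right)} = \sqrt{n + 198} = \sqrt{198 + n}$)
$-6480 + t{\left(\frac{b - 104}{j - 108} \right)} = -6480 + \sqrt{198 + \frac{88 - 104}{-79 - 108}} = -6480 + \sqrt{198 - \frac{16}{-187}} = -6480 + \sqrt{198 - - \frac{16}{187}} = -6480 + \sqrt{198 + \frac{16}{187}} = -6480 + \sqrt{\frac{37042}{187}} = -6480 + \frac{\sqrt{6926854}}{187}$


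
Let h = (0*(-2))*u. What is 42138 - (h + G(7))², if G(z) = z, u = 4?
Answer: 42089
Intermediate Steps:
h = 0 (h = (0*(-2))*4 = 0*4 = 0)
42138 - (h + G(7))² = 42138 - (0 + 7)² = 42138 - 1*7² = 42138 - 1*49 = 42138 - 49 = 42089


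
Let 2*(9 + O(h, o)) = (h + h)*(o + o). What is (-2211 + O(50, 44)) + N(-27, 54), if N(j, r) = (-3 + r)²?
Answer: 4781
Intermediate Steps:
O(h, o) = -9 + 2*h*o (O(h, o) = -9 + ((h + h)*(o + o))/2 = -9 + ((2*h)*(2*o))/2 = -9 + (4*h*o)/2 = -9 + 2*h*o)
(-2211 + O(50, 44)) + N(-27, 54) = (-2211 + (-9 + 2*50*44)) + (-3 + 54)² = (-2211 + (-9 + 4400)) + 51² = (-2211 + 4391) + 2601 = 2180 + 2601 = 4781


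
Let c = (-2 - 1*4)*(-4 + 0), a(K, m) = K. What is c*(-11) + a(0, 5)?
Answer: -264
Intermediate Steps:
c = 24 (c = (-2 - 4)*(-4) = -6*(-4) = 24)
c*(-11) + a(0, 5) = 24*(-11) + 0 = -264 + 0 = -264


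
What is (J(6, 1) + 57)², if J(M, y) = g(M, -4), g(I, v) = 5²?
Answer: 6724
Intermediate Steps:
g(I, v) = 25
J(M, y) = 25
(J(6, 1) + 57)² = (25 + 57)² = 82² = 6724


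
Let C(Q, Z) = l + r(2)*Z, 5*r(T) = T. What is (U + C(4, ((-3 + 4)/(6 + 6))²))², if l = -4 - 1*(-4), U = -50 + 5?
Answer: 262407601/129600 ≈ 2024.8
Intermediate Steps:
r(T) = T/5
U = -45
l = 0 (l = -4 + 4 = 0)
C(Q, Z) = 2*Z/5 (C(Q, Z) = 0 + ((⅕)*2)*Z = 0 + 2*Z/5 = 2*Z/5)
(U + C(4, ((-3 + 4)/(6 + 6))²))² = (-45 + 2*((-3 + 4)/(6 + 6))²/5)² = (-45 + 2*(1/12)²/5)² = (-45 + (⅖)*(1/144))² = (-45 + 1/360)² = (-16199/360)² = 262407601/129600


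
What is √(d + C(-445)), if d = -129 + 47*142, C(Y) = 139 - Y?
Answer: √7129 ≈ 84.433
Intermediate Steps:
d = 6545 (d = -129 + 6674 = 6545)
√(d + C(-445)) = √(6545 + (139 - 1*(-445))) = √(6545 + (139 + 445)) = √(6545 + 584) = √7129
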